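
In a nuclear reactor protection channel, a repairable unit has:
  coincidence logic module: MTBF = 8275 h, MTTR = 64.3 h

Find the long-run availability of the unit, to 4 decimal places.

A(coincidence logic module) = MTBF/(MTBF+MTTR) = 8275/(8275+64.3) = 0.9923

0.9923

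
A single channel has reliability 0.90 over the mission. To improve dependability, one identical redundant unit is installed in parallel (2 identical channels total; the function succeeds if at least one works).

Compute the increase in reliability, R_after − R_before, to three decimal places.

R_before = 0.90
R_after = 1 − (1 − 0.90)^2 = 0.990
ΔR = 0.990 − 0.90 = 0.090

0.090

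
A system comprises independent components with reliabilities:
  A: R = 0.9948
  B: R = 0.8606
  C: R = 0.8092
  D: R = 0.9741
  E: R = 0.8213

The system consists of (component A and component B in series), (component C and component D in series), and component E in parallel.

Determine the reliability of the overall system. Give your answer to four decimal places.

Series (A and B): 0.994800 × 0.860600 = 0.856125
Series (C and D): 0.809200 × 0.974100 = 0.788242
Parallel ([0.856125], [0.788242], and E): 1 − (1 − 0.856125)(1 − 0.788242)(1 − 0.821300) = 0.9946

0.9946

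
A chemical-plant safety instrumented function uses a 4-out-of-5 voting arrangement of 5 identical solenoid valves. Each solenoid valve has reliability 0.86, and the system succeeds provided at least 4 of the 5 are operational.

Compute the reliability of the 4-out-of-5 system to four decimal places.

R = Σ_{i=4}^{5} C(5,i) p^i (1−p)^{5−i} with p = 0.86
C(5,4)·0.86^4·0.14^1 = 0.382906
C(5,5)·0.86^5·0.14^0 = 0.470427
Sum = 0.8533

0.8533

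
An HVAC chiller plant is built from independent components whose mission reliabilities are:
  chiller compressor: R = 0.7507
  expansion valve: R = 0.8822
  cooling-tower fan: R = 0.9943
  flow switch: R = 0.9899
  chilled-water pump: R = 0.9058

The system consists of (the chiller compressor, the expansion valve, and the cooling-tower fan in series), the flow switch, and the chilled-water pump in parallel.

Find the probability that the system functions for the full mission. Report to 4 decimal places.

0.9997

Series (chiller compressor, expansion valve, and cooling-tower fan): 0.750700 × 0.882200 × 0.994300 = 0.658493
Parallel ([0.658493], flow switch, and chilled-water pump): 1 − (1 − 0.658493)(1 − 0.989900)(1 − 0.905800) = 0.9997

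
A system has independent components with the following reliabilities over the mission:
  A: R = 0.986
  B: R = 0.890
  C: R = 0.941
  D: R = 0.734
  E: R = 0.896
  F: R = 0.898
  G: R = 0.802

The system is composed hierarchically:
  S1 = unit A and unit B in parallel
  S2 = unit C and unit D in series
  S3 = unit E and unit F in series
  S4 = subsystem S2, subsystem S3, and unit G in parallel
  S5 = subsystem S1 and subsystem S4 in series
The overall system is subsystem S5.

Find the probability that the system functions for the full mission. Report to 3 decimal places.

0.987

Parallel (A and B): 1 − (1 − 0.98600)(1 − 0.89000) = 0.99846
Series (C and D): 0.94100 × 0.73400 = 0.69069
Series (E and F): 0.89600 × 0.89800 = 0.80461
Parallel ([0.69069], [0.80461], and G): 1 − (1 − 0.69069)(1 − 0.80461)(1 − 0.80200) = 0.98803
Series ([0.99846] and [0.98803]): 0.99846 × 0.98803 = 0.987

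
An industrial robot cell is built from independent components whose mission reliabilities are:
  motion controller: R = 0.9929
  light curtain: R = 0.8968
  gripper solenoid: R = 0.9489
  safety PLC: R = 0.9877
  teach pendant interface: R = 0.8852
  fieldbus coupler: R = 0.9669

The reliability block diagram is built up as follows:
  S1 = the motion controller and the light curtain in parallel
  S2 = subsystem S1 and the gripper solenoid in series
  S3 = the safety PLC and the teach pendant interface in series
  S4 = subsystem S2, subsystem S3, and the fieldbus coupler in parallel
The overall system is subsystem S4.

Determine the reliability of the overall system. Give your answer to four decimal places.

Parallel (motion controller and light curtain): 1 − (1 − 0.992900)(1 − 0.896800) = 0.999267
Series ([0.999267] and gripper solenoid): 0.999267 × 0.948900 = 0.948204
Series (safety PLC and teach pendant interface): 0.987700 × 0.885200 = 0.874312
Parallel ([0.948204], [0.874312], and fieldbus coupler): 1 − (1 − 0.948204)(1 − 0.874312)(1 − 0.966900) = 0.9998

0.9998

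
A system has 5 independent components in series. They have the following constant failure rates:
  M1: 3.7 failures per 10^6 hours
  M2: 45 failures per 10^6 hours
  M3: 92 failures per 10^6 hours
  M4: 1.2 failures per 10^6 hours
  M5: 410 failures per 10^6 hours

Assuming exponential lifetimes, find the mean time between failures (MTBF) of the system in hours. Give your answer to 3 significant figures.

Series of exponential components: λ_sys = Σ λ_i
λ_sys = 0.0000037 + 0.000045 + 0.000092 + 0.0000012 + 0.00041 = 5.5190e-04 /h
MTBF = 1 / λ_sys = 1810 h

1810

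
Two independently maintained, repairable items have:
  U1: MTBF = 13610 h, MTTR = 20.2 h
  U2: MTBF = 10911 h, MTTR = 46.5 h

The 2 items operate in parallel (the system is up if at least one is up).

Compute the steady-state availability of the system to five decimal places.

0.99999

A(U1) = MTBF/(MTBF+MTTR) = 13610/(13610+20.2) = 0.998518
A(U2) = MTBF/(MTBF+MTTR) = 10911/(10911+46.5) = 0.995756
Parallel availability: 1 − (1 − 0.998518)(1 − 0.995756) = 0.99999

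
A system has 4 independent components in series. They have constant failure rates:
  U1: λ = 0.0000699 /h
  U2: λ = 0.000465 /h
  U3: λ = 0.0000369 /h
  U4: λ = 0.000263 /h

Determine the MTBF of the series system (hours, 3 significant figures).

1200

Series of exponential components: λ_sys = Σ λ_i
λ_sys = 0.0000699 + 0.000465 + 0.0000369 + 0.000263 = 8.3480e-04 /h
MTBF = 1 / λ_sys = 1200 h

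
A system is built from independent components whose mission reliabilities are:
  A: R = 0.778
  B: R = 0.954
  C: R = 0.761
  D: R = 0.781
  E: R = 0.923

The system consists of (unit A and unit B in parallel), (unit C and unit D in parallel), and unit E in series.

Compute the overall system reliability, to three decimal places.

0.866

Parallel (A and B): 1 − (1 − 0.77800)(1 − 0.95400) = 0.98979
Parallel (C and D): 1 − (1 − 0.76100)(1 − 0.78100) = 0.94766
Series ([0.98979], [0.94766], and E): 0.98979 × 0.94766 × 0.92300 = 0.866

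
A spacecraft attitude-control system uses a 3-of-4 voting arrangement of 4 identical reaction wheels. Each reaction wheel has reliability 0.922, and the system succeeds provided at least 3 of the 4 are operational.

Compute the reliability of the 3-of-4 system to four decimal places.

R = Σ_{i=3}^{4} C(4,i) p^i (1−p)^{4−i} with p = 0.922
C(4,3)·0.922^3·0.078^1 = 0.244539
C(4,4)·0.922^4·0.078^0 = 0.722643
Sum = 0.9672

0.9672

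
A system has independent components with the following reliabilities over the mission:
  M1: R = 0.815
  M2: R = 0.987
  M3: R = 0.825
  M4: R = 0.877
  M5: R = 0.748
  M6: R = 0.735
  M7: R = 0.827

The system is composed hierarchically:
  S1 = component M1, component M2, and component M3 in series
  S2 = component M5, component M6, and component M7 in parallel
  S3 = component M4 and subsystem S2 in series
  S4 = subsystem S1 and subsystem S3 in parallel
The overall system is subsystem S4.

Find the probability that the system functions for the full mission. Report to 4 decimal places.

0.9552

Series (M1, M2, and M3): 0.815000 × 0.987000 × 0.825000 = 0.663634
Parallel (M5, M6, and M7): 1 − (1 − 0.748000)(1 − 0.735000)(1 − 0.827000) = 0.988447
Series (M4 and [0.988447]): 0.877000 × 0.988447 = 0.866868
Parallel ([0.663634] and [0.866868]): 1 − (1 − 0.663634)(1 − 0.866868) = 0.9552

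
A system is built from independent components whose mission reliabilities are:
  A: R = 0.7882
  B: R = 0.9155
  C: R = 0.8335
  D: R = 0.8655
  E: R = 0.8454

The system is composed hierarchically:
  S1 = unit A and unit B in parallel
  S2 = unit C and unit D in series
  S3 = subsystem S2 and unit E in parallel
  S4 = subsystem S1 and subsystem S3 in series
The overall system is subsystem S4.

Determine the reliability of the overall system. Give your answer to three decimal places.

Parallel (A and B): 1 − (1 − 0.78820)(1 − 0.91550) = 0.98210
Series (C and D): 0.83350 × 0.86550 = 0.72139
Parallel ([0.72139] and E): 1 − (1 − 0.72139)(1 − 0.84540) = 0.95693
Series ([0.98210] and [0.95693]): 0.98210 × 0.95693 = 0.940

0.940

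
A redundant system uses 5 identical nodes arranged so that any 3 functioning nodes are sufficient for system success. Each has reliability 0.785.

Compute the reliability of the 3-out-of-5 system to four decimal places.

R = Σ_{i=3}^{5} C(5,i) p^i (1−p)^{5−i} with p = 0.785
C(5,3)·0.785^3·0.215^2 = 0.223607
C(5,4)·0.785^4·0.215^1 = 0.408213
C(5,5)·0.785^5·0.215^0 = 0.298091
Sum = 0.9299

0.9299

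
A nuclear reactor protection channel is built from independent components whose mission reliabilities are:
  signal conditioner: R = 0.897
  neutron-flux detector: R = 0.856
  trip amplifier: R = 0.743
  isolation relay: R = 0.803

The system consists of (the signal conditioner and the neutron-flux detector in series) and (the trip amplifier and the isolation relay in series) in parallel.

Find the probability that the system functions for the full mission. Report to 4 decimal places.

0.9064

Series (signal conditioner and neutron-flux detector): 0.897000 × 0.856000 = 0.767832
Series (trip amplifier and isolation relay): 0.743000 × 0.803000 = 0.596629
Parallel ([0.767832] and [0.596629]): 1 − (1 − 0.767832)(1 − 0.596629) = 0.9064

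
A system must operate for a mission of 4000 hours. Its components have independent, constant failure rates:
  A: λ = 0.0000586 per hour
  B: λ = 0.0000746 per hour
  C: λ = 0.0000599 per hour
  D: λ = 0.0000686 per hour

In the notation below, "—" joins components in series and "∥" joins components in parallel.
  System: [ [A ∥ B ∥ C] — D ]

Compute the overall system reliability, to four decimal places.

R(A) = exp(−0.0000586 × 4000) = 0.791045
R(B) = exp(−0.0000746 × 4000) = 0.742004
R(C) = exp(−0.0000599 × 4000) = 0.786943
R(D) = exp(−0.0000686 × 4000) = 0.760028
Parallel (A, B, and C): 1 − (1 − 0.791045)(1 − 0.742004)(1 − 0.786943) = 0.988514
Series ([0.988514] and D): 0.988514 × 0.760028 = 0.7513

0.7513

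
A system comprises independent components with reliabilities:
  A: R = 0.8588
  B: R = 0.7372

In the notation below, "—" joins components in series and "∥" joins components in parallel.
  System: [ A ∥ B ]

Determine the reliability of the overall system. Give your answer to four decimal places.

Parallel (A and B): 1 − (1 − 0.858800)(1 − 0.737200) = 0.9629

0.9629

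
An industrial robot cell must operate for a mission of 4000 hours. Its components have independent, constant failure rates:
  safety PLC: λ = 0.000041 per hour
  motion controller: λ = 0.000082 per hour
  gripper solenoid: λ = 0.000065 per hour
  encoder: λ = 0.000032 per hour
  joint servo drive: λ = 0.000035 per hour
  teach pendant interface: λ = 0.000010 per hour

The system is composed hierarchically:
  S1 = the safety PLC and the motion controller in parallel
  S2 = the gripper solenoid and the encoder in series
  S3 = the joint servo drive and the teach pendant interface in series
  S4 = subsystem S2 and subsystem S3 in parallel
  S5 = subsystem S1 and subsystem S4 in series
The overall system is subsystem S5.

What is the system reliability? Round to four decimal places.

R(safety PLC) = exp(−0.000041 × 4000) = 0.848742
R(motion controller) = exp(−0.000082 × 4000) = 0.720363
R(gripper solenoid) = exp(−0.000065 × 4000) = 0.771052
R(encoder) = exp(−0.000032 × 4000) = 0.879853
R(joint servo drive) = exp(−0.000035 × 4000) = 0.869358
R(teach pendant interface) = exp(−0.000010 × 4000) = 0.960789
Parallel (safety PLC and motion controller): 1 − (1 − 0.848742)(1 − 0.720363) = 0.957703
Series (gripper solenoid and encoder): 0.771052 × 0.879853 = 0.678412
Series (joint servo drive and teach pendant interface): 0.869358 × 0.960789 = 0.835270
Parallel ([0.678412] and [0.835270]): 1 − (1 − 0.678412)(1 − 0.835270) = 0.947025
Series ([0.957703] and [0.947025]): 0.957703 × 0.947025 = 0.9070

0.9070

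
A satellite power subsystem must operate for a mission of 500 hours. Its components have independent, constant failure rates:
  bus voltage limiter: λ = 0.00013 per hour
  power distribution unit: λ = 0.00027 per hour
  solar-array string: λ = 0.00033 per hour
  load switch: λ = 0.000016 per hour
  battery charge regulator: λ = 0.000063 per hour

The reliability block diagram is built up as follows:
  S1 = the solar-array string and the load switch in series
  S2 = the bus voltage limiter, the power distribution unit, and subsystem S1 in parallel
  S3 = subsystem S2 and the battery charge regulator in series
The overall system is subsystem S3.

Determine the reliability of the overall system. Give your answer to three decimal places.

R(bus voltage limiter) = exp(−0.00013 × 500) = 0.93707
R(power distribution unit) = exp(−0.00027 × 500) = 0.87372
R(solar-array string) = exp(−0.00033 × 500) = 0.84789
R(load switch) = exp(−0.000016 × 500) = 0.99203
R(battery charge regulator) = exp(−0.000063 × 500) = 0.96899
Series (solar-array string and load switch): 0.84789 × 0.99203 = 0.84113
Parallel (bus voltage limiter, power distribution unit, and [0.84113]): 1 − (1 − 0.93707)(1 − 0.87372)(1 − 0.84113) = 0.99874
Series ([0.99874] and battery charge regulator): 0.99874 × 0.96899 = 0.968

0.968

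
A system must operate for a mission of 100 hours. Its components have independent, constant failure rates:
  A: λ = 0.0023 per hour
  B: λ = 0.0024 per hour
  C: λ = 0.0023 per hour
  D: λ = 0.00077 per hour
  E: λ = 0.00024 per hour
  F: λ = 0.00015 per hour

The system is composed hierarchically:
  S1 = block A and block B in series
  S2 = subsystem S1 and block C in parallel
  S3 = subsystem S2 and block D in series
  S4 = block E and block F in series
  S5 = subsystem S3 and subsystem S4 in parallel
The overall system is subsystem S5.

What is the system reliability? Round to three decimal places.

0.994

R(A) = exp(−0.0023 × 100) = 0.79453
R(B) = exp(−0.0024 × 100) = 0.78663
R(C) = exp(−0.0023 × 100) = 0.79453
R(D) = exp(−0.00077 × 100) = 0.92589
R(E) = exp(−0.00024 × 100) = 0.97629
R(F) = exp(−0.00015 × 100) = 0.98511
Series (A and B): 0.79453 × 0.78663 = 0.62500
Parallel ([0.62500] and C): 1 − (1 − 0.62500)(1 − 0.79453) = 0.92295
Series ([0.92295] and D): 0.92295 × 0.92589 = 0.85455
Series (E and F): 0.97629 × 0.98511 = 0.96175
Parallel ([0.85455] and [0.96175]): 1 − (1 − 0.85455)(1 − 0.96175) = 0.994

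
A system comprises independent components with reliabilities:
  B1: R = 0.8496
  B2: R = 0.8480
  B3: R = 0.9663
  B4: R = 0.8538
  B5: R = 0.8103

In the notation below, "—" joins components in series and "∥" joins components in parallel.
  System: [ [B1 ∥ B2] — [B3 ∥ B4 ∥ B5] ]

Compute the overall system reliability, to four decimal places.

Parallel (B1 and B2): 1 − (1 − 0.849600)(1 − 0.848000) = 0.977139
Parallel (B3, B4, and B5): 1 − (1 − 0.966300)(1 − 0.853800)(1 − 0.810300) = 0.999065
Series ([0.977139] and [0.999065]): 0.977139 × 0.999065 = 0.9762

0.9762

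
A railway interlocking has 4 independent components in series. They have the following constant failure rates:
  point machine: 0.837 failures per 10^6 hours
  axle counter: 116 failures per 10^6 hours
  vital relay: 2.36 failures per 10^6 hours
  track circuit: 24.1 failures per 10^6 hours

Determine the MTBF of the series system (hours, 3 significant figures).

Series of exponential components: λ_sys = Σ λ_i
λ_sys = 0.000000837 + 0.000116 + 0.00000236 + 0.0000241 = 1.4330e-04 /h
MTBF = 1 / λ_sys = 6980 h

6980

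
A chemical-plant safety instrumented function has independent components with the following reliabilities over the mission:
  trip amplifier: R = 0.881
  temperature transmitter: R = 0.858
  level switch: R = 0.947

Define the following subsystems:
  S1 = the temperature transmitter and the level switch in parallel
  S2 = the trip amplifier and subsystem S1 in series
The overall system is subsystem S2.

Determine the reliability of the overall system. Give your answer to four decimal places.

Parallel (temperature transmitter and level switch): 1 − (1 − 0.858000)(1 − 0.947000) = 0.992474
Series (trip amplifier and [0.992474]): 0.881000 × 0.992474 = 0.8744

0.8744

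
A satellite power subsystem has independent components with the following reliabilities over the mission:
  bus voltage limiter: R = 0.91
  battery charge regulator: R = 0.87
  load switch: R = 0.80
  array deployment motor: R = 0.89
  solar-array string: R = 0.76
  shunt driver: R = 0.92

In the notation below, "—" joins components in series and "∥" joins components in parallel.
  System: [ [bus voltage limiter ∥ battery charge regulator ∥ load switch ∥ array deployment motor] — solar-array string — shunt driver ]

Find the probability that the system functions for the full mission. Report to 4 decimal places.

Parallel (bus voltage limiter, battery charge regulator, load switch, and array deployment motor): 1 − (1 − 0.910000)(1 − 0.870000)(1 − 0.800000)(1 − 0.890000) = 0.999743
Series ([0.999743], solar-array string, and shunt driver): 0.999743 × 0.760000 × 0.920000 = 0.6990

0.6990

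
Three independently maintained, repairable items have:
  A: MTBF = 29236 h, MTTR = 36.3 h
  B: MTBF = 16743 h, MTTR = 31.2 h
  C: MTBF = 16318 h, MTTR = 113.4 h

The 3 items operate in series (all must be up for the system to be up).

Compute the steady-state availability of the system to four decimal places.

A(A) = MTBF/(MTBF+MTTR) = 29236/(29236+36.3) = 0.998760
A(B) = MTBF/(MTBF+MTTR) = 16743/(16743+31.2) = 0.998140
A(C) = MTBF/(MTBF+MTTR) = 16318/(16318+113.4) = 0.993099
Series availability: 0.998760 × 0.998140 × 0.993099 = 0.9900

0.9900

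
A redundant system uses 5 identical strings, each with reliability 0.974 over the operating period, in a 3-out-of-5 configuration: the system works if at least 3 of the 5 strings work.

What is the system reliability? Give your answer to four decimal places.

0.9998

R = Σ_{i=3}^{5} C(5,i) p^i (1−p)^{5−i} with p = 0.974
C(5,3)·0.974^3·0.026^2 = 0.006246
C(5,4)·0.974^4·0.026^1 = 0.116998
C(5,5)·0.974^5·0.026^0 = 0.876587
Sum = 0.9998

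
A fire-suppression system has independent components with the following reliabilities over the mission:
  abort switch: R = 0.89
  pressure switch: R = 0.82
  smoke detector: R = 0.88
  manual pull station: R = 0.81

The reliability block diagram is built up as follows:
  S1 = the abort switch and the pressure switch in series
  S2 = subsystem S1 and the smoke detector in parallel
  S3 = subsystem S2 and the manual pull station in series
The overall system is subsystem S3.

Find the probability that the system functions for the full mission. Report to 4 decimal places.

0.7837

Series (abort switch and pressure switch): 0.890000 × 0.820000 = 0.729800
Parallel ([0.729800] and smoke detector): 1 − (1 − 0.729800)(1 − 0.880000) = 0.967576
Series ([0.967576] and manual pull station): 0.967576 × 0.810000 = 0.7837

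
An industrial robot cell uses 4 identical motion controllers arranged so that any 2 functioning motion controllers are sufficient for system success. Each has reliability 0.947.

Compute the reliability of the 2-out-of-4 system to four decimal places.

R = Σ_{i=2}^{4} C(4,i) p^i (1−p)^{4−i} with p = 0.947
C(4,2)·0.947^2·0.053^2 = 0.015115
C(4,3)·0.947^3·0.053^1 = 0.180047
C(4,4)·0.947^4·0.053^0 = 0.804266
Sum = 0.9994

0.9994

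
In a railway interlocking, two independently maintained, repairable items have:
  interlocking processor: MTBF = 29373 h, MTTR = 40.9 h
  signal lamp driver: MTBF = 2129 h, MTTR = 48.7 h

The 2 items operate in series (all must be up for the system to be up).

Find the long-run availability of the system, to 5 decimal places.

A(interlocking processor) = MTBF/(MTBF+MTTR) = 29373/(29373+40.9) = 0.998610
A(signal lamp driver) = MTBF/(MTBF+MTTR) = 2129/(2129+48.7) = 0.977637
Series availability: 0.998610 × 0.977637 = 0.97628

0.97628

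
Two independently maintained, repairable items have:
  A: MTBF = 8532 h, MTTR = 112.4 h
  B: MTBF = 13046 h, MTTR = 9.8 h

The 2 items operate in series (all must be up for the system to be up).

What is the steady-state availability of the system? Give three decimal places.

0.986

A(A) = MTBF/(MTBF+MTTR) = 8532/(8532+112.4) = 0.986997
A(B) = MTBF/(MTBF+MTTR) = 13046/(13046+9.8) = 0.999249
Series availability: 0.986997 × 0.999249 = 0.986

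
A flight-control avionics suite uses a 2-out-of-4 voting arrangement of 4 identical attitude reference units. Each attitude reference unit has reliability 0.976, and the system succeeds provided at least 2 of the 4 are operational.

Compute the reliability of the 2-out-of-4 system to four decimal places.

R = Σ_{i=2}^{4} C(4,i) p^i (1−p)^{4−i} with p = 0.976
C(4,2)·0.976^2·0.024^2 = 0.003292
C(4,3)·0.976^3·0.024^1 = 0.089253
C(4,4)·0.976^4·0.024^0 = 0.907401
Sum = 0.9999

0.9999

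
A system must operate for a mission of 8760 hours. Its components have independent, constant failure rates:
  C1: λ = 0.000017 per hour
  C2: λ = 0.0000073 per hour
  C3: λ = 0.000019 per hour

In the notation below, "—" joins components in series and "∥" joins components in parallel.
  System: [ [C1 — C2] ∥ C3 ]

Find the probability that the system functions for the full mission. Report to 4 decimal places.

0.9706

R(C1) = exp(−0.000017 × 8760) = 0.861638
R(C2) = exp(−0.0000073 × 8760) = 0.938054
R(C3) = exp(−0.000019 × 8760) = 0.846674
Series (C1 and C2): 0.861638 × 0.938054 = 0.808263
Parallel ([0.808263] and C3): 1 − (1 − 0.808263)(1 − 0.846674) = 0.9706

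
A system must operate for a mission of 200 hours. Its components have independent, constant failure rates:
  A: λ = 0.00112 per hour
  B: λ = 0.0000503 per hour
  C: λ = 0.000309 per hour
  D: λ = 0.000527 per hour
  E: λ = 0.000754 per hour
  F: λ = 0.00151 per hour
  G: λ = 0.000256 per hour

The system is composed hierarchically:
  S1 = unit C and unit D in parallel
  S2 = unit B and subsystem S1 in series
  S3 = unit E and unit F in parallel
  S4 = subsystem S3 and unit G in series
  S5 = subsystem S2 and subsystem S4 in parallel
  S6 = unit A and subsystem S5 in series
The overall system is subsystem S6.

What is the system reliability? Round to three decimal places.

0.798

R(A) = exp(−0.00112 × 200) = 0.79932
R(B) = exp(−0.0000503 × 200) = 0.98999
R(C) = exp(−0.000309 × 200) = 0.94007
R(D) = exp(−0.000527 × 200) = 0.89996
R(E) = exp(−0.000754 × 200) = 0.86002
R(F) = exp(−0.00151 × 200) = 0.73934
R(G) = exp(−0.000256 × 200) = 0.95009
Parallel (C and D): 1 − (1 − 0.94007)(1 − 0.89996) = 0.99400
Series (B and [0.99400]): 0.98999 × 0.99400 = 0.98405
Parallel (E and F): 1 − (1 − 0.86002)(1 − 0.73934) = 0.96351
Series ([0.96351] and G): 0.96351 × 0.95009 = 0.91542
Parallel ([0.98405] and [0.91542]): 1 − (1 − 0.98405)(1 − 0.91542) = 0.99865
Series (A and [0.99865]): 0.79932 × 0.99865 = 0.798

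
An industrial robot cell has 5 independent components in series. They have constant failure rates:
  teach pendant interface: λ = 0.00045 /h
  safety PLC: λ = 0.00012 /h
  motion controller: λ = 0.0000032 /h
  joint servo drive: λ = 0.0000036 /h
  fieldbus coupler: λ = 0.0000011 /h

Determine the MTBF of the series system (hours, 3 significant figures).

1730

Series of exponential components: λ_sys = Σ λ_i
λ_sys = 0.00045 + 0.00012 + 0.0000032 + 0.0000036 + 0.0000011 = 5.7790e-04 /h
MTBF = 1 / λ_sys = 1730 h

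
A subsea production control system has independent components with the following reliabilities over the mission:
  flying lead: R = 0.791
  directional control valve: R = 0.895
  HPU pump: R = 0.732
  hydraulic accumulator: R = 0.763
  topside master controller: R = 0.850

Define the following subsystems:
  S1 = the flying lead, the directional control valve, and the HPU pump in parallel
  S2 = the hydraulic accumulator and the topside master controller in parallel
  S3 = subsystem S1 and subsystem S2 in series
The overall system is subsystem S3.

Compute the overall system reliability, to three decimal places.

0.959

Parallel (flying lead, directional control valve, and HPU pump): 1 − (1 − 0.79100)(1 − 0.89500)(1 − 0.73200) = 0.99412
Parallel (hydraulic accumulator and topside master controller): 1 − (1 − 0.76300)(1 − 0.85000) = 0.96445
Series ([0.99412] and [0.96445]): 0.99412 × 0.96445 = 0.959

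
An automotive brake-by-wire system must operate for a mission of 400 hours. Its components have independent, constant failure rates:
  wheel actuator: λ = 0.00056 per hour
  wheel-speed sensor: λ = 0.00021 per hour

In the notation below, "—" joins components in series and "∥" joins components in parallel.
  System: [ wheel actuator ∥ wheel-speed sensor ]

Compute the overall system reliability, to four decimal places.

R(wheel actuator) = exp(−0.00056 × 400) = 0.799315
R(wheel-speed sensor) = exp(−0.00021 × 400) = 0.919431
Parallel (wheel actuator and wheel-speed sensor): 1 − (1 − 0.799315)(1 − 0.919431) = 0.9838

0.9838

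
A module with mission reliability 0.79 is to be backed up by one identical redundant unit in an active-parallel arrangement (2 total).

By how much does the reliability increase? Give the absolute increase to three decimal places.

0.166

R_before = 0.79
R_after = 1 − (1 − 0.79)^2 = 0.956
ΔR = 0.956 − 0.79 = 0.166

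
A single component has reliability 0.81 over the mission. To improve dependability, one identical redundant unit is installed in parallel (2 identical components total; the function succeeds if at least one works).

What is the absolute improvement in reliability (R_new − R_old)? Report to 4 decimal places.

R_before = 0.81
R_after = 1 − (1 − 0.81)^2 = 0.9639
ΔR = 0.9639 − 0.81 = 0.1539

0.1539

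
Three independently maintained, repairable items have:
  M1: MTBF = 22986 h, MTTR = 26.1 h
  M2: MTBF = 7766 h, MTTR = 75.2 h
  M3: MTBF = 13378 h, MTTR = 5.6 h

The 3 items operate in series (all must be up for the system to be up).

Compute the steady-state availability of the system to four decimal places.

0.9889

A(M1) = MTBF/(MTBF+MTTR) = 22986/(22986+26.1) = 0.998866
A(M2) = MTBF/(MTBF+MTTR) = 7766/(7766+75.2) = 0.990410
A(M3) = MTBF/(MTBF+MTTR) = 13378/(13378+5.6) = 0.999582
Series availability: 0.998866 × 0.990410 × 0.999582 = 0.9889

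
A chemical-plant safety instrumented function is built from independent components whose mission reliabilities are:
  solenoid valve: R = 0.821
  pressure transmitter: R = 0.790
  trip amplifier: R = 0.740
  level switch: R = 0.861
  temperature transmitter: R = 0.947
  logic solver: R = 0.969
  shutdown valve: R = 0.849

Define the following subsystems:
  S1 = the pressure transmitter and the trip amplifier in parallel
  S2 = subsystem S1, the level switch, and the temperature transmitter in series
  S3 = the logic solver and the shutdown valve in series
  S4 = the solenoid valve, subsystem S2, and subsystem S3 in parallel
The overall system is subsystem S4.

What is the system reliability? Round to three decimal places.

Parallel (pressure transmitter and trip amplifier): 1 − (1 − 0.79000)(1 − 0.74000) = 0.94540
Series ([0.94540], level switch, and temperature transmitter): 0.94540 × 0.86100 × 0.94700 = 0.77085
Series (logic solver and shutdown valve): 0.96900 × 0.84900 = 0.82268
Parallel (solenoid valve, [0.77085], and [0.82268]): 1 − (1 − 0.82100)(1 − 0.77085)(1 − 0.82268) = 0.993

0.993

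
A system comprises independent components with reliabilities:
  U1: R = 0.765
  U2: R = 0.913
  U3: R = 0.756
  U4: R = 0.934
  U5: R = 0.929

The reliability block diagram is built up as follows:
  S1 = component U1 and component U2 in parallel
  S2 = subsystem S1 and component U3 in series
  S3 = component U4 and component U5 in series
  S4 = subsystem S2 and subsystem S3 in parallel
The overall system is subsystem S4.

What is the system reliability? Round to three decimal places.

0.966

Parallel (U1 and U2): 1 − (1 − 0.76500)(1 − 0.91300) = 0.97956
Series ([0.97956] and U3): 0.97956 × 0.75600 = 0.74055
Series (U4 and U5): 0.93400 × 0.92900 = 0.86769
Parallel ([0.74055] and [0.86769]): 1 − (1 − 0.74055)(1 − 0.86769) = 0.966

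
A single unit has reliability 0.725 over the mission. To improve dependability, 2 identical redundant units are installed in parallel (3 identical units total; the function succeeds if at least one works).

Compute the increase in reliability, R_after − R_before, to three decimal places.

R_before = 0.725
R_after = 1 − (1 − 0.725)^3 = 0.979
ΔR = 0.979 − 0.725 = 0.254

0.254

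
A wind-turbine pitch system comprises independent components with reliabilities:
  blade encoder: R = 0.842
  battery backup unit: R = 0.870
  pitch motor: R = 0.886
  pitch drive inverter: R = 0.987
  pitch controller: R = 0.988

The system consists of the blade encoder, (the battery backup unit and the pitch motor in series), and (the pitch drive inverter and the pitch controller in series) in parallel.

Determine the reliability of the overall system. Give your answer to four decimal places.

Series (battery backup unit and pitch motor): 0.870000 × 0.886000 = 0.770820
Series (pitch drive inverter and pitch controller): 0.987000 × 0.988000 = 0.975156
Parallel (blade encoder, [0.770820], and [0.975156]): 1 − (1 − 0.842000)(1 − 0.770820)(1 − 0.975156) = 0.9991

0.9991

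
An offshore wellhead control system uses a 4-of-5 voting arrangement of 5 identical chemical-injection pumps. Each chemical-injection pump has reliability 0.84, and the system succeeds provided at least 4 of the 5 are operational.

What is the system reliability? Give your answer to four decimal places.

R = Σ_{i=4}^{5} C(5,i) p^i (1−p)^{5−i} with p = 0.84
C(5,4)·0.84^4·0.16^1 = 0.398297
C(5,5)·0.84^5·0.16^0 = 0.418212
Sum = 0.8165

0.8165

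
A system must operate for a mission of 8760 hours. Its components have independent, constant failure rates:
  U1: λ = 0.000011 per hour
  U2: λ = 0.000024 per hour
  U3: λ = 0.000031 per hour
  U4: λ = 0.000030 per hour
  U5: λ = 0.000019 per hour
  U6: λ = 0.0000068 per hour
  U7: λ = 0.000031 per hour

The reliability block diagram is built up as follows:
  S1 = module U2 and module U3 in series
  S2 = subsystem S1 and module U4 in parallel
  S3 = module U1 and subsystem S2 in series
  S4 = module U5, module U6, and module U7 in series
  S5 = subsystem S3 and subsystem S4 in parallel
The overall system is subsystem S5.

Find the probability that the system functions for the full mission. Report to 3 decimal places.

R(U1) = exp(−0.000011 × 8760) = 0.90814
R(U2) = exp(−0.000024 × 8760) = 0.81039
R(U3) = exp(−0.000031 × 8760) = 0.76219
R(U4) = exp(−0.000030 × 8760) = 0.76890
R(U5) = exp(−0.000019 × 8760) = 0.84667
R(U6) = exp(−0.0000068 × 8760) = 0.94217
R(U7) = exp(−0.000031 × 8760) = 0.76219
Series (U2 and U3): 0.81039 × 0.76219 = 0.61767
Parallel ([0.61767] and U4): 1 − (1 − 0.61767)(1 − 0.76890) = 0.91164
Series (U1 and [0.91164]): 0.90814 × 0.91164 = 0.82790
Series (U5, U6, and U7): 0.84667 × 0.94217 × 0.76219 = 0.60800
Parallel ([0.82790] and [0.60800]): 1 − (1 − 0.82790)(1 − 0.60800) = 0.933

0.933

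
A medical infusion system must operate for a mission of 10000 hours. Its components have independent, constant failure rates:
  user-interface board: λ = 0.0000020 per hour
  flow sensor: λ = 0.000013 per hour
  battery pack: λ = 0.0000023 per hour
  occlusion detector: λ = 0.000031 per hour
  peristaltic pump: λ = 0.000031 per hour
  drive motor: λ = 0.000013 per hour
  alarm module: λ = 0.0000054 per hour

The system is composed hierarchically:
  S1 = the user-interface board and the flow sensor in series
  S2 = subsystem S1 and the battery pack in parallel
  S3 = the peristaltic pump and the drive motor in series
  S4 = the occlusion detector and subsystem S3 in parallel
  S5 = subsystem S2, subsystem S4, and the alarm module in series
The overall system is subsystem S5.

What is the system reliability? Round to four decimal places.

0.8548

R(user-interface board) = exp(−0.0000020 × 10000) = 0.980199
R(flow sensor) = exp(−0.000013 × 10000) = 0.878095
R(battery pack) = exp(−0.0000023 × 10000) = 0.977262
R(occlusion detector) = exp(−0.000031 × 10000) = 0.733447
R(peristaltic pump) = exp(−0.000031 × 10000) = 0.733447
R(drive motor) = exp(−0.000013 × 10000) = 0.878095
R(alarm module) = exp(−0.0000054 × 10000) = 0.947432
Series (user-interface board and flow sensor): 0.980199 × 0.878095 = 0.860708
Parallel ([0.860708] and battery pack): 1 − (1 − 0.860708)(1 − 0.977262) = 0.996833
Series (peristaltic pump and drive motor): 0.733447 × 0.878095 = 0.644036
Parallel (occlusion detector and [0.644036]): 1 − (1 − 0.733447)(1 − 0.644036) = 0.905117
Series ([0.996833], [0.905117], and alarm module): 0.996833 × 0.905117 × 0.947432 = 0.8548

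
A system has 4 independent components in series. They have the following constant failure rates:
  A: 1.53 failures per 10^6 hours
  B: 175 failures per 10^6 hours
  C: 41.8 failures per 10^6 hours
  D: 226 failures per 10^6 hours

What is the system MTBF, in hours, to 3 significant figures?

2250

Series of exponential components: λ_sys = Σ λ_i
λ_sys = 0.00000153 + 0.000175 + 0.0000418 + 0.000226 = 4.4433e-04 /h
MTBF = 1 / λ_sys = 2250 h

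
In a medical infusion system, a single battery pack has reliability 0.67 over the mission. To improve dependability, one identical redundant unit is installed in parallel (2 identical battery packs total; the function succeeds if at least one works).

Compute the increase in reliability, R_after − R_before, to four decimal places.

0.2211

R_before = 0.67
R_after = 1 − (1 − 0.67)^2 = 0.8911
ΔR = 0.8911 − 0.67 = 0.2211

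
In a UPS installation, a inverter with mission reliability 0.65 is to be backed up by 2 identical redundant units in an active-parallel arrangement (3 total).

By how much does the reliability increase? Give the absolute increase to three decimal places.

0.307

R_before = 0.65
R_after = 1 − (1 − 0.65)^3 = 0.957
ΔR = 0.957 − 0.65 = 0.307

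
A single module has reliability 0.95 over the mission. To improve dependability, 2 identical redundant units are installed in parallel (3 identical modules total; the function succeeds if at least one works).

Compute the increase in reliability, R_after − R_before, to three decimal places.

R_before = 0.95
R_after = 1 − (1 − 0.95)^3 = 1.000
ΔR = 1.000 − 0.95 = 0.050

0.050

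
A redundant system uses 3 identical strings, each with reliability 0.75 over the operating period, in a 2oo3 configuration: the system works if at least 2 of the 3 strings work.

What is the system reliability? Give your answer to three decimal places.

0.844

R = Σ_{i=2}^{3} C(3,i) p^i (1−p)^{3−i} with p = 0.75
C(3,2)·0.75^2·0.25^1 = 0.42188
C(3,3)·0.75^3·0.25^0 = 0.42188
Sum = 0.844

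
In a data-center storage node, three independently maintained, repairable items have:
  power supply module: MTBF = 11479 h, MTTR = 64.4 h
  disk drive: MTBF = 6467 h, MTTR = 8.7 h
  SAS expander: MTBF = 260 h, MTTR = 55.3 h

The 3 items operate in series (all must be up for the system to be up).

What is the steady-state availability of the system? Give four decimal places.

A(power supply module) = MTBF/(MTBF+MTTR) = 11479/(11479+64.4) = 0.994421
A(disk drive) = MTBF/(MTBF+MTTR) = 6467/(6467+8.7) = 0.998657
A(SAS expander) = MTBF/(MTBF+MTTR) = 260/(260+55.3) = 0.824611
Series availability: 0.994421 × 0.998657 × 0.824611 = 0.8189

0.8189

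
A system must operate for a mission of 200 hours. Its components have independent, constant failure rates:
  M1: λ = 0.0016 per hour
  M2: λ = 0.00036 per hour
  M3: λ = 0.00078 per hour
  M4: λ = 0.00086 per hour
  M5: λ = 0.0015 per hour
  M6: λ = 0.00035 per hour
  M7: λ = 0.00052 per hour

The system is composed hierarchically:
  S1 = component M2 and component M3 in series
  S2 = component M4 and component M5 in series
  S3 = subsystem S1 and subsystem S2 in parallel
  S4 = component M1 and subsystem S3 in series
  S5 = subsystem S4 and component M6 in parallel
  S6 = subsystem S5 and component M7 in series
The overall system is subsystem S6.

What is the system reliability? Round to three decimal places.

0.881

R(M1) = exp(−0.0016 × 200) = 0.72615
R(M2) = exp(−0.00036 × 200) = 0.93053
R(M3) = exp(−0.00078 × 200) = 0.85556
R(M4) = exp(−0.00086 × 200) = 0.84198
R(M5) = exp(−0.0015 × 200) = 0.74082
R(M6) = exp(−0.00035 × 200) = 0.93239
R(M7) = exp(−0.00052 × 200) = 0.90123
Series (M2 and M3): 0.93053 × 0.85556 = 0.79612
Series (M4 and M5): 0.84198 × 0.74082 = 0.62376
Parallel ([0.79612] and [0.62376]): 1 − (1 − 0.79612)(1 − 0.62376) = 0.92329
Series (M1 and [0.92329]): 0.72615 × 0.92329 = 0.67045
Parallel ([0.67045] and M6): 1 − (1 − 0.67045)(1 − 0.93239) = 0.97772
Series ([0.97772] and M7): 0.97772 × 0.90123 = 0.881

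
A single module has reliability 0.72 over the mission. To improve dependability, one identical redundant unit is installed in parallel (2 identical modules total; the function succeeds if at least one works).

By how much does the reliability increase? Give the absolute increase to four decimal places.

0.2016

R_before = 0.72
R_after = 1 − (1 − 0.72)^2 = 0.9216
ΔR = 0.9216 − 0.72 = 0.2016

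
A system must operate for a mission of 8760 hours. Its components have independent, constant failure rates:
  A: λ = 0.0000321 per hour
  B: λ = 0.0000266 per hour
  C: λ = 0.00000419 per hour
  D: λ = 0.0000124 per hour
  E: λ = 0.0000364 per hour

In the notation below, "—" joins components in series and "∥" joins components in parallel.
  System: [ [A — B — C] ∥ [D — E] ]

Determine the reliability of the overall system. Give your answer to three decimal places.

0.853

R(A) = exp(−0.0000321 × 8760) = 0.75488
R(B) = exp(−0.0000266 × 8760) = 0.79214
R(C) = exp(−0.00000419 × 8760) = 0.96396
R(D) = exp(−0.0000124 × 8760) = 0.89707
R(E) = exp(−0.0000364 × 8760) = 0.72697
Series (A, B, and C): 0.75488 × 0.79214 × 0.96396 = 0.57642
Series (D and E): 0.89707 × 0.72697 = 0.65214
Parallel ([0.57642] and [0.65214]): 1 − (1 − 0.57642)(1 − 0.65214) = 0.853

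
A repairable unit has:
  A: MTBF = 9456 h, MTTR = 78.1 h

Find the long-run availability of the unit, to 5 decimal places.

0.99181

A(A) = MTBF/(MTBF+MTTR) = 9456/(9456+78.1) = 0.99181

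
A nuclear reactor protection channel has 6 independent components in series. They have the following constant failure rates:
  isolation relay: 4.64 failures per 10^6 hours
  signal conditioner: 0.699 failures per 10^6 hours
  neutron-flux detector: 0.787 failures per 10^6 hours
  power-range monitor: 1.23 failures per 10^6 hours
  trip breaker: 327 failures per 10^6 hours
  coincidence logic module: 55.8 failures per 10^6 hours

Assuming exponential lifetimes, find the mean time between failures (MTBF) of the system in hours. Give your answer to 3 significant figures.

2560

Series of exponential components: λ_sys = Σ λ_i
λ_sys = 0.00000464 + 0.000000699 + 0.000000787 + 0.00000123 + 0.000327 + 0.0000558 = 3.9016e-04 /h
MTBF = 1 / λ_sys = 2560 h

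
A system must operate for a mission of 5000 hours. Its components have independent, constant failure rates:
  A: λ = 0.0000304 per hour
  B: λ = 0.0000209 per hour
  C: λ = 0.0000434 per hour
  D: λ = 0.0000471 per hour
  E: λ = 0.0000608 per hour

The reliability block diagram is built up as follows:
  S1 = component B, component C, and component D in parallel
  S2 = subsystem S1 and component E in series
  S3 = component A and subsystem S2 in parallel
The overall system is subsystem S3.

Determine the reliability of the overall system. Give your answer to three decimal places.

0.963

R(A) = exp(−0.0000304 × 5000) = 0.85899
R(B) = exp(−0.0000209 × 5000) = 0.90077
R(C) = exp(−0.0000434 × 5000) = 0.80493
R(D) = exp(−0.0000471 × 5000) = 0.79018
R(E) = exp(−0.0000608 × 5000) = 0.73786
Parallel (B, C, and D): 1 − (1 − 0.90077)(1 − 0.80493)(1 − 0.79018) = 0.99594
Series ([0.99594] and E): 0.99594 × 0.73786 = 0.73486
Parallel (A and [0.73486]): 1 − (1 − 0.85899)(1 − 0.73486) = 0.963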